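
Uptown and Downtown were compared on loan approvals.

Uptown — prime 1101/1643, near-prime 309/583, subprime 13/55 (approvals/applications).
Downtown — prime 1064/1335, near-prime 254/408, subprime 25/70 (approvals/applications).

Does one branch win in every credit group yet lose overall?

Prime: Uptown 1101/1643 = 67.0%, Downtown 1064/1335 = 79.7% → Downtown
Near-prime: Uptown 309/583 = 53.0%, Downtown 254/408 = 62.3% → Downtown
Subprime: Uptown 13/55 = 23.6%, Downtown 25/70 = 35.7% → Downtown
Overall: Uptown 1423/2281 = 62.4%, Downtown 1343/1813 = 74.1% → Downtown
Downtown wins overall and in every credit group — no reversal.

No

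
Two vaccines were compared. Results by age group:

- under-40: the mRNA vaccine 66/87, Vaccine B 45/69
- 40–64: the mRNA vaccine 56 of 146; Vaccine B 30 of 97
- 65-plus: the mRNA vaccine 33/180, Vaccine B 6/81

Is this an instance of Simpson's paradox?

No

Under-40: the mRNA vaccine 66/87 = 75.9%, Vaccine B 45/69 = 65.2% → the mRNA vaccine
40–64: the mRNA vaccine 56/146 = 38.4%, Vaccine B 30/97 = 30.9% → the mRNA vaccine
65-plus: the mRNA vaccine 33/180 = 18.3%, Vaccine B 6/81 = 7.4% → the mRNA vaccine
Overall: the mRNA vaccine 155/413 = 37.5%, Vaccine B 81/247 = 32.8% → the mRNA vaccine
The mRNA vaccine wins overall and in every age group — no reversal.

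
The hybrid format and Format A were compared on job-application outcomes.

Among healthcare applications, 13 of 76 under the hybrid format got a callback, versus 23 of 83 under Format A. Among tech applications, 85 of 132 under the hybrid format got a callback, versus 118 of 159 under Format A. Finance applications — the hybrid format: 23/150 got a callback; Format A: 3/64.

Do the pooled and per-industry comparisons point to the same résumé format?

Healthcare: the hybrid format 13/76 = 17.1%, Format A 23/83 = 27.7% → Format A
Tech: the hybrid format 85/132 = 64.4%, Format A 118/159 = 74.2% → Format A
Finance: the hybrid format 23/150 = 15.3%, Format A 3/64 = 4.7% → the hybrid format
Overall: the hybrid format 121/358 = 33.8%, Format A 144/306 = 47.1% → Format A
Neither sweeps: the hybrid format wins 1 of 3 groups, Format A wins 2. Format A wins overall but not every group — no Simpson reversal.

No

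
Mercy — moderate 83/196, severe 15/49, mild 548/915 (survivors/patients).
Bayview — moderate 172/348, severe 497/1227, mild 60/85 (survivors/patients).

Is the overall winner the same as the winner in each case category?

Moderate: Mercy 83/196 = 42.3%, Bayview 172/348 = 49.4% → Bayview
Severe: Mercy 15/49 = 30.6%, Bayview 497/1227 = 40.5% → Bayview
Mild: Mercy 548/915 = 59.9%, Bayview 60/85 = 70.6% → Bayview
Overall: Mercy 646/1160 = 55.7%, Bayview 729/1660 = 43.9% → Mercy
Bayview wins each case group but Mercy wins overall — the comparison reverses. Bayview's patients skew toward severe, which has a lower base rate.

No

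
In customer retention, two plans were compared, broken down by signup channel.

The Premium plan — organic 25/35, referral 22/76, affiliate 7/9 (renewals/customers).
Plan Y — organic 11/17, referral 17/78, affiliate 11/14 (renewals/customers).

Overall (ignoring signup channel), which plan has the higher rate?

the Premium plan

Organic: the Premium plan 25/35 = 71.4%, Plan Y 11/17 = 64.7% → the Premium plan
Referral: the Premium plan 22/76 = 28.9%, Plan Y 17/78 = 21.8% → the Premium plan
Affiliate: the Premium plan 7/9 = 77.8%, Plan Y 11/14 = 78.6% → Plan Y
Overall: the Premium plan 54/120 = 45.0%, Plan Y 39/109 = 35.8% → the Premium plan
(Neither sweeps every signup group, but the Premium plan has the higher pooled rate.)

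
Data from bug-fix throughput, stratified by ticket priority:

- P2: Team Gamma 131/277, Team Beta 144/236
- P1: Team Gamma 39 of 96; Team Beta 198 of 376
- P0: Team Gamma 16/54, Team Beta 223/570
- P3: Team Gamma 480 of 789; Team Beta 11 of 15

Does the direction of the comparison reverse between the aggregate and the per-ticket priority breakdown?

Yes

P2: Team Gamma 131/277 = 47.3%, Team Beta 144/236 = 61.0% → Team Beta
P1: Team Gamma 39/96 = 40.6%, Team Beta 198/376 = 52.7% → Team Beta
P0: Team Gamma 16/54 = 29.6%, Team Beta 223/570 = 39.1% → Team Beta
P3: Team Gamma 480/789 = 60.8%, Team Beta 11/15 = 73.3% → Team Beta
Overall: Team Gamma 666/1216 = 54.8%, Team Beta 576/1197 = 48.1% → Team Gamma
Team Beta wins each ticket group but Team Gamma wins overall — the comparison reverses. Team Beta's tickets skew toward P0, which has a lower base rate.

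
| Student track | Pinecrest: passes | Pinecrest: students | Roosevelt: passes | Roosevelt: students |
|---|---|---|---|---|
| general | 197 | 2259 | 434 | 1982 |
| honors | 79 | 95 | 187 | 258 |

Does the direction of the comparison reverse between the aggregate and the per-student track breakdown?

General: Pinecrest 197/2259 = 8.7%, Roosevelt 434/1982 = 21.9% → Roosevelt
Honors: Pinecrest 79/95 = 83.2%, Roosevelt 187/258 = 72.5% → Pinecrest
Overall: Pinecrest 276/2354 = 11.7%, Roosevelt 621/2240 = 27.7% → Roosevelt
Neither sweeps: Pinecrest wins 1 of 2 groups, Roosevelt wins 1. Roosevelt wins overall but not every group — no Simpson reversal.

No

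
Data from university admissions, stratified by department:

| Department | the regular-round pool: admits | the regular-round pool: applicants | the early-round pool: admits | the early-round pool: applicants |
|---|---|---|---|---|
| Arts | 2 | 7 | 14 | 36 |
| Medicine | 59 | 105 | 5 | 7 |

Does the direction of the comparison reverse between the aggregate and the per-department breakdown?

Yes

Arts: the regular-round pool 2/7 = 28.6%, the early-round pool 14/36 = 38.9% → the early-round pool
Medicine: the regular-round pool 59/105 = 56.2%, the early-round pool 5/7 = 71.4% → the early-round pool
Overall: the regular-round pool 61/112 = 54.5%, the early-round pool 19/43 = 44.2% → the regular-round pool
The early-round pool wins each department group but the regular-round pool wins overall — the comparison reverses. The early-round pool's applicants skew toward Arts, which has a lower base rate.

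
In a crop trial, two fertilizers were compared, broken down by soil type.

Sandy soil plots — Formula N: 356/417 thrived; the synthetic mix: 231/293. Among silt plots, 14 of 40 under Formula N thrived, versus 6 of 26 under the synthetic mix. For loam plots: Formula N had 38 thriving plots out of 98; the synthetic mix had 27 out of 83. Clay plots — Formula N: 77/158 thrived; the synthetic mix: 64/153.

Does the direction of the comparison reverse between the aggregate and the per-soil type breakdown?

No

Sandy soil: Formula N 356/417 = 85.4%, the synthetic mix 231/293 = 78.8% → Formula N
Silt: Formula N 14/40 = 35.0%, the synthetic mix 6/26 = 23.1% → Formula N
Loam: Formula N 38/98 = 38.8%, the synthetic mix 27/83 = 32.5% → Formula N
Clay: Formula N 77/158 = 48.7%, the synthetic mix 64/153 = 41.8% → Formula N
Overall: Formula N 485/713 = 68.0%, the synthetic mix 328/555 = 59.1% → Formula N
Formula N wins overall and in every soil group — no reversal.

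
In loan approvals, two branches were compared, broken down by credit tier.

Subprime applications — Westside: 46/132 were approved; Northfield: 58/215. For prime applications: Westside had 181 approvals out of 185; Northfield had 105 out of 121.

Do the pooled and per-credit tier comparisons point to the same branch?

Subprime: Westside 46/132 = 34.8%, Northfield 58/215 = 27.0% → Westside
Prime: Westside 181/185 = 97.8%, Northfield 105/121 = 86.8% → Westside
Overall: Westside 227/317 = 71.6%, Northfield 163/336 = 48.5% → Westside
Westside wins overall and in every credit group — no reversal.

Yes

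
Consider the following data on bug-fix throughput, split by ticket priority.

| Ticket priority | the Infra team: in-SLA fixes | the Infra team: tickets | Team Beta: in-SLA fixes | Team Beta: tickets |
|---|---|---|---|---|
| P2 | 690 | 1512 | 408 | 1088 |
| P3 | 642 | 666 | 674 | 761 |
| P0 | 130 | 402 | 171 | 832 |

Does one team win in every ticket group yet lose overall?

No

P2: the Infra team 690/1512 = 45.6%, Team Beta 408/1088 = 37.5% → the Infra team
P3: the Infra team 642/666 = 96.4%, Team Beta 674/761 = 88.6% → the Infra team
P0: the Infra team 130/402 = 32.3%, Team Beta 171/832 = 20.6% → the Infra team
Overall: the Infra team 1462/2580 = 56.7%, Team Beta 1253/2681 = 46.7% → the Infra team
The Infra team wins overall and in every ticket group — no reversal.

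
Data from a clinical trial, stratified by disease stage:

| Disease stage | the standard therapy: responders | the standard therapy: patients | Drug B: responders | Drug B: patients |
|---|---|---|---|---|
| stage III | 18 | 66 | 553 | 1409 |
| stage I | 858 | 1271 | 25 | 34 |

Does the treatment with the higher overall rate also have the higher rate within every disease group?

Stage III: the standard therapy 18/66 = 27.3%, Drug B 553/1409 = 39.2% → Drug B
Stage I: the standard therapy 858/1271 = 67.5%, Drug B 25/34 = 73.5% → Drug B
Overall: the standard therapy 876/1337 = 65.5%, Drug B 578/1443 = 40.1% → the standard therapy
Drug B wins each disease group but the standard therapy wins overall — the comparison reverses. Drug B's patients skew toward stage III, which has a lower base rate.

No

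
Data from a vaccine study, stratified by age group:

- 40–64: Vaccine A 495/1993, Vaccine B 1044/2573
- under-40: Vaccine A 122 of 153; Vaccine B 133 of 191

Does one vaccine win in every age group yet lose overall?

No

40–64: Vaccine A 495/1993 = 24.8%, Vaccine B 1044/2573 = 40.6% → Vaccine B
Under-40: Vaccine A 122/153 = 79.7%, Vaccine B 133/191 = 69.6% → Vaccine A
Overall: Vaccine A 617/2146 = 28.8%, Vaccine B 1177/2764 = 42.6% → Vaccine B
Neither sweeps: Vaccine A wins 1 of 2 groups, Vaccine B wins 1. Vaccine B wins overall but not every group — no Simpson reversal.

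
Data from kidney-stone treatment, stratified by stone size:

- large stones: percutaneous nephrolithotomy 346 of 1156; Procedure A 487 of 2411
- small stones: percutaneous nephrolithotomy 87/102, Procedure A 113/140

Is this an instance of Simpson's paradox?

Large stones: percutaneous nephrolithotomy 346/1156 = 29.9%, Procedure A 487/2411 = 20.2% → percutaneous nephrolithotomy
Small stones: percutaneous nephrolithotomy 87/102 = 85.3%, Procedure A 113/140 = 80.7% → percutaneous nephrolithotomy
Overall: percutaneous nephrolithotomy 433/1258 = 34.4%, Procedure A 600/2551 = 23.5% → percutaneous nephrolithotomy
Percutaneous nephrolithotomy wins overall and in every stone group — no reversal.

No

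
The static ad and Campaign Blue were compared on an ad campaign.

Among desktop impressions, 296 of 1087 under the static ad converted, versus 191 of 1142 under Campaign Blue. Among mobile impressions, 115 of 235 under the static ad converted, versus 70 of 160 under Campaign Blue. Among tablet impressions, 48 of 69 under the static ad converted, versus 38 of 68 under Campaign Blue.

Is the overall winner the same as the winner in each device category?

Desktop: the static ad 296/1087 = 27.2%, Campaign Blue 191/1142 = 16.7% → the static ad
Mobile: the static ad 115/235 = 48.9%, Campaign Blue 70/160 = 43.8% → the static ad
Tablet: the static ad 48/69 = 69.6%, Campaign Blue 38/68 = 55.9% → the static ad
Overall: the static ad 459/1391 = 33.0%, Campaign Blue 299/1370 = 21.8% → the static ad
The static ad wins overall and in every device group — no reversal.

Yes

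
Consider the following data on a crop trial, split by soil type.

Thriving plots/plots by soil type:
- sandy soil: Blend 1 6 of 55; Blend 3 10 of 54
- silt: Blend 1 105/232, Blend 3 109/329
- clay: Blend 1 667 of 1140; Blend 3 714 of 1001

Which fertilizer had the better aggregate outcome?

Blend 3

Sandy soil: Blend 1 6/55 = 10.9%, Blend 3 10/54 = 18.5% → Blend 3
Silt: Blend 1 105/232 = 45.3%, Blend 3 109/329 = 33.1% → Blend 1
Clay: Blend 1 667/1140 = 58.5%, Blend 3 714/1001 = 71.3% → Blend 3
Overall: Blend 1 778/1427 = 54.5%, Blend 3 833/1384 = 60.2% → Blend 3
(Neither sweeps every soil group, but Blend 3 has the higher pooled rate.)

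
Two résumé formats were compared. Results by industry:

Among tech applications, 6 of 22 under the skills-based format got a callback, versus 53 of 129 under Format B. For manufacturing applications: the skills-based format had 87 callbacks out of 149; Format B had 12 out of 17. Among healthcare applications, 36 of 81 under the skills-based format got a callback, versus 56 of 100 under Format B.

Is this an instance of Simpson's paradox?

Tech: the skills-based format 6/22 = 27.3%, Format B 53/129 = 41.1% → Format B
Manufacturing: the skills-based format 87/149 = 58.4%, Format B 12/17 = 70.6% → Format B
Healthcare: the skills-based format 36/81 = 44.4%, Format B 56/100 = 56.0% → Format B
Overall: the skills-based format 129/252 = 51.2%, Format B 121/246 = 49.2% → the skills-based format
Format B wins each industry group but the skills-based format wins overall — the comparison reverses. Format B's applications skew toward tech, which has a lower base rate.

Yes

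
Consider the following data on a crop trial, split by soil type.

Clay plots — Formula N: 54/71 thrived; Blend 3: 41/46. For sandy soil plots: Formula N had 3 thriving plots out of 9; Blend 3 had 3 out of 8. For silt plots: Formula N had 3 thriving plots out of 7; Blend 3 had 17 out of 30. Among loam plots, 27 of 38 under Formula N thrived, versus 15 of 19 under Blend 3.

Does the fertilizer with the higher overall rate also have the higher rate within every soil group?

Clay: Formula N 54/71 = 76.1%, Blend 3 41/46 = 89.1% → Blend 3
Sandy soil: Formula N 3/9 = 33.3%, Blend 3 3/8 = 37.5% → Blend 3
Silt: Formula N 3/7 = 42.9%, Blend 3 17/30 = 56.7% → Blend 3
Loam: Formula N 27/38 = 71.1%, Blend 3 15/19 = 78.9% → Blend 3
Overall: Formula N 87/125 = 69.6%, Blend 3 76/103 = 73.8% → Blend 3
Blend 3 wins overall and in every soil group — no reversal.

Yes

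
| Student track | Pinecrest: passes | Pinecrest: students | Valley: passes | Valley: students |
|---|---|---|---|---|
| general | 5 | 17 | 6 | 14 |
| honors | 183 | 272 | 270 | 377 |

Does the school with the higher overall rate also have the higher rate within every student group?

Yes

General: Pinecrest 5/17 = 29.4%, Valley 6/14 = 42.9% → Valley
Honors: Pinecrest 183/272 = 67.3%, Valley 270/377 = 71.6% → Valley
Overall: Pinecrest 188/289 = 65.1%, Valley 276/391 = 70.6% → Valley
Valley wins overall and in every student group — no reversal.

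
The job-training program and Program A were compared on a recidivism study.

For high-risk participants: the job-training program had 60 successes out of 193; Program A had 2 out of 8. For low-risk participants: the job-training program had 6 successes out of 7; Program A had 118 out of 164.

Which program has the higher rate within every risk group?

High-risk: the job-training program 60/193 = 31.1%, Program A 2/8 = 25.0% → the job-training program
Low-risk: the job-training program 6/7 = 85.7%, Program A 118/164 = 72.0% → the job-training program
The job-training program has the higher rate in both groups.

the job-training program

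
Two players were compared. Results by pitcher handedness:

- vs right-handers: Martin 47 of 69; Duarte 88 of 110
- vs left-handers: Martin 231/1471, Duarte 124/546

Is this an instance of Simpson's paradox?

No

Vs right-handers: Martin 47/69 = 68.1%, Duarte 88/110 = 80.0% → Duarte
Vs left-handers: Martin 231/1471 = 15.7%, Duarte 124/546 = 22.7% → Duarte
Overall: Martin 278/1540 = 18.1%, Duarte 212/656 = 32.3% → Duarte
Duarte wins overall and in every pitcher group — no reversal.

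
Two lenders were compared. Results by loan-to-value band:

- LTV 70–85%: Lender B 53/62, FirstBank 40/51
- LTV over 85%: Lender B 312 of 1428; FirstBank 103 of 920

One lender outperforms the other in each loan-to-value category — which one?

LTV 70–85%: Lender B 53/62 = 85.5%, FirstBank 40/51 = 78.4% → Lender B
LTV over 85%: Lender B 312/1428 = 21.8%, FirstBank 103/920 = 11.2% → Lender B
Lender B has the higher rate in both groups.

Lender B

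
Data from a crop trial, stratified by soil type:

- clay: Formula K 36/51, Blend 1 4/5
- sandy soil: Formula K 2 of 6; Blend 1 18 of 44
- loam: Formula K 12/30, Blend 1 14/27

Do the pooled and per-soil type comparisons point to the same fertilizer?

Clay: Formula K 36/51 = 70.6%, Blend 1 4/5 = 80.0% → Blend 1
Sandy soil: Formula K 2/6 = 33.3%, Blend 1 18/44 = 40.9% → Blend 1
Loam: Formula K 12/30 = 40.0%, Blend 1 14/27 = 51.9% → Blend 1
Overall: Formula K 50/87 = 57.5%, Blend 1 36/76 = 47.4% → Formula K
Blend 1 wins each soil group but Formula K wins overall — the comparison reverses. Blend 1's plots skew toward sandy soil, which has a lower base rate.

No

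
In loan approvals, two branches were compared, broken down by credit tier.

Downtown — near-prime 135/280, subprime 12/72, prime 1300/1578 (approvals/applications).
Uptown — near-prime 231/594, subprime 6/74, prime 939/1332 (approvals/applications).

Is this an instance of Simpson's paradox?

No

Near-prime: Downtown 135/280 = 48.2%, Uptown 231/594 = 38.9% → Downtown
Subprime: Downtown 12/72 = 16.7%, Uptown 6/74 = 8.1% → Downtown
Prime: Downtown 1300/1578 = 82.4%, Uptown 939/1332 = 70.5% → Downtown
Overall: Downtown 1447/1930 = 75.0%, Uptown 1176/2000 = 58.8% → Downtown
Downtown wins overall and in every credit group — no reversal.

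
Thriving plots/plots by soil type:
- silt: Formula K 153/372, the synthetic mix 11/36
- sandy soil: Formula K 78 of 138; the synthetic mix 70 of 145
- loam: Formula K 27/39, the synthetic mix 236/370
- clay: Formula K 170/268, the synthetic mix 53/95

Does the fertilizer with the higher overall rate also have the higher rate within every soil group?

Silt: Formula K 153/372 = 41.1%, the synthetic mix 11/36 = 30.6% → Formula K
Sandy soil: Formula K 78/138 = 56.5%, the synthetic mix 70/145 = 48.3% → Formula K
Loam: Formula K 27/39 = 69.2%, the synthetic mix 236/370 = 63.8% → Formula K
Clay: Formula K 170/268 = 63.4%, the synthetic mix 53/95 = 55.8% → Formula K
Overall: Formula K 428/817 = 52.4%, the synthetic mix 370/646 = 57.3% → the synthetic mix
Formula K wins each soil group but the synthetic mix wins overall — the comparison reverses. Formula K's plots skew toward silt, which has a lower base rate.

No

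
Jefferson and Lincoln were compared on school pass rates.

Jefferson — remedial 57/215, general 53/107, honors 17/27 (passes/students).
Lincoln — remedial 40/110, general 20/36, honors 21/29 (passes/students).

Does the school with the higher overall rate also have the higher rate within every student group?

Yes

Remedial: Jefferson 57/215 = 26.5%, Lincoln 40/110 = 36.4% → Lincoln
General: Jefferson 53/107 = 49.5%, Lincoln 20/36 = 55.6% → Lincoln
Honors: Jefferson 17/27 = 63.0%, Lincoln 21/29 = 72.4% → Lincoln
Overall: Jefferson 127/349 = 36.4%, Lincoln 81/175 = 46.3% → Lincoln
Lincoln wins overall and in every student group — no reversal.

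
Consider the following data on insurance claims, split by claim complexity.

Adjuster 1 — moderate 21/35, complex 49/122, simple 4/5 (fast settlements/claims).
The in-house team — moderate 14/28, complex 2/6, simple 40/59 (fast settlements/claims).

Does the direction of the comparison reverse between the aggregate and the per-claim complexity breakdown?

Yes

Moderate: Adjuster 1 21/35 = 60.0%, the in-house team 14/28 = 50.0% → Adjuster 1
Complex: Adjuster 1 49/122 = 40.2%, the in-house team 2/6 = 33.3% → Adjuster 1
Simple: Adjuster 1 4/5 = 80.0%, the in-house team 40/59 = 67.8% → Adjuster 1
Overall: Adjuster 1 74/162 = 45.7%, the in-house team 56/93 = 60.2% → the in-house team
Adjuster 1 wins each claim group but the in-house team wins overall — the comparison reverses. Adjuster 1's claims skew toward complex, which has a lower base rate.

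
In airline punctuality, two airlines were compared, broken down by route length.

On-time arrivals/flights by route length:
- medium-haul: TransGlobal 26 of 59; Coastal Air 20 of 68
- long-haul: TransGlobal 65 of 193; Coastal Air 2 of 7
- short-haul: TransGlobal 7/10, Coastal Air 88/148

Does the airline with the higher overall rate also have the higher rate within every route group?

No

Medium-haul: TransGlobal 26/59 = 44.1%, Coastal Air 20/68 = 29.4% → TransGlobal
Long-haul: TransGlobal 65/193 = 33.7%, Coastal Air 2/7 = 28.6% → TransGlobal
Short-haul: TransGlobal 7/10 = 70.0%, Coastal Air 88/148 = 59.5% → TransGlobal
Overall: TransGlobal 98/262 = 37.4%, Coastal Air 110/223 = 49.3% → Coastal Air
TransGlobal wins each route group but Coastal Air wins overall — the comparison reverses. TransGlobal's flights skew toward long-haul, which has a lower base rate.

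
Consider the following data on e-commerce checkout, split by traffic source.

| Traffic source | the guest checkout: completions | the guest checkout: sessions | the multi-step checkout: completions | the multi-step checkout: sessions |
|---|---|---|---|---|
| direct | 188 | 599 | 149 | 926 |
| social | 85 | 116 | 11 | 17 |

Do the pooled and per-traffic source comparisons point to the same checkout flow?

Direct: the guest checkout 188/599 = 31.4%, the multi-step checkout 149/926 = 16.1% → the guest checkout
Social: the guest checkout 85/116 = 73.3%, the multi-step checkout 11/17 = 64.7% → the guest checkout
Overall: the guest checkout 273/715 = 38.2%, the multi-step checkout 160/943 = 17.0% → the guest checkout
The guest checkout wins overall and in every traffic group — no reversal.

Yes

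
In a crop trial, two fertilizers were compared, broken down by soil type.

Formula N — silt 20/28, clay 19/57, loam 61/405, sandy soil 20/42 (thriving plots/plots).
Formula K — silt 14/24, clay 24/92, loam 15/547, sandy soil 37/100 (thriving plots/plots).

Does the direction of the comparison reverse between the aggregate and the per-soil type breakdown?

No

Silt: Formula N 20/28 = 71.4%, Formula K 14/24 = 58.3% → Formula N
Clay: Formula N 19/57 = 33.3%, Formula K 24/92 = 26.1% → Formula N
Loam: Formula N 61/405 = 15.1%, Formula K 15/547 = 2.7% → Formula N
Sandy soil: Formula N 20/42 = 47.6%, Formula K 37/100 = 37.0% → Formula N
Overall: Formula N 120/532 = 22.6%, Formula K 90/763 = 11.8% → Formula N
Formula N wins overall and in every soil group — no reversal.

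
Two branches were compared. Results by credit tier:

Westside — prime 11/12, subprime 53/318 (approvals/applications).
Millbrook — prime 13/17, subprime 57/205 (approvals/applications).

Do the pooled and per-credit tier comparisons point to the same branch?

No

Prime: Westside 11/12 = 91.7%, Millbrook 13/17 = 76.5% → Westside
Subprime: Westside 53/318 = 16.7%, Millbrook 57/205 = 27.8% → Millbrook
Overall: Westside 64/330 = 19.4%, Millbrook 70/222 = 31.5% → Millbrook
Neither sweeps: Westside wins 1 of 2 groups, Millbrook wins 1. Millbrook wins overall but not every group — no Simpson reversal.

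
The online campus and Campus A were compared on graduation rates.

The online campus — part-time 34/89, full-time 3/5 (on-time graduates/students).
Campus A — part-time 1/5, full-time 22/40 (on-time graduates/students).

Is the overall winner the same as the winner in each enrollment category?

Part-time: the online campus 34/89 = 38.2%, Campus A 1/5 = 20.0% → the online campus
Full-time: the online campus 3/5 = 60.0%, Campus A 22/40 = 55.0% → the online campus
Overall: the online campus 37/94 = 39.4%, Campus A 23/45 = 51.1% → Campus A
The online campus wins each enrollment group but Campus A wins overall — the comparison reverses. The online campus's students skew toward part-time, which has a lower base rate.

No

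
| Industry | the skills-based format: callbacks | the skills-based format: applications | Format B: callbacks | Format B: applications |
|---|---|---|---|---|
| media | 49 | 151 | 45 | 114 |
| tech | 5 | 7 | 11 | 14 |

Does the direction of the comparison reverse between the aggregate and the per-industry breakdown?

Media: the skills-based format 49/151 = 32.5%, Format B 45/114 = 39.5% → Format B
Tech: the skills-based format 5/7 = 71.4%, Format B 11/14 = 78.6% → Format B
Overall: the skills-based format 54/158 = 34.2%, Format B 56/128 = 43.8% → Format B
Format B wins overall and in every industry group — no reversal.

No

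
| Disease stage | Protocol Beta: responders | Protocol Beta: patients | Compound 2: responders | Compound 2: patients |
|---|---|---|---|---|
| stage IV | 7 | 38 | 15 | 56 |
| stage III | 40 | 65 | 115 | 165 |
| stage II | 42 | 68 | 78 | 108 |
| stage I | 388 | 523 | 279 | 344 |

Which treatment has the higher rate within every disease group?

Stage IV: Protocol Beta 7/38 = 18.4%, Compound 2 15/56 = 26.8% → Compound 2
Stage III: Protocol Beta 40/65 = 61.5%, Compound 2 115/165 = 69.7% → Compound 2
Stage II: Protocol Beta 42/68 = 61.8%, Compound 2 78/108 = 72.2% → Compound 2
Stage I: Protocol Beta 388/523 = 74.2%, Compound 2 279/344 = 81.1% → Compound 2
Compound 2 has the higher rate in all 4 groups.

Compound 2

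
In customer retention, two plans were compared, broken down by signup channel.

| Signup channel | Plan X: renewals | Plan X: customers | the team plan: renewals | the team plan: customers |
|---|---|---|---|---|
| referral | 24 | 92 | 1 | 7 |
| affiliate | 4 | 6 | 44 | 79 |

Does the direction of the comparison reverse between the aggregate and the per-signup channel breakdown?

Yes

Referral: Plan X 24/92 = 26.1%, the team plan 1/7 = 14.3% → Plan X
Affiliate: Plan X 4/6 = 66.7%, the team plan 44/79 = 55.7% → Plan X
Overall: Plan X 28/98 = 28.6%, the team plan 45/86 = 52.3% → the team plan
Plan X wins each signup group but the team plan wins overall — the comparison reverses. Plan X's customers skew toward referral, which has a lower base rate.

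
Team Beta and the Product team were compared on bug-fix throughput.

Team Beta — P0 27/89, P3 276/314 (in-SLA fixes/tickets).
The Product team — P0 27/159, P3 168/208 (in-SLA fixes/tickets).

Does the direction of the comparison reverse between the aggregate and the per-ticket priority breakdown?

No

P0: Team Beta 27/89 = 30.3%, the Product team 27/159 = 17.0% → Team Beta
P3: Team Beta 276/314 = 87.9%, the Product team 168/208 = 80.8% → Team Beta
Overall: Team Beta 303/403 = 75.2%, the Product team 195/367 = 53.1% → Team Beta
Team Beta wins overall and in every ticket group — no reversal.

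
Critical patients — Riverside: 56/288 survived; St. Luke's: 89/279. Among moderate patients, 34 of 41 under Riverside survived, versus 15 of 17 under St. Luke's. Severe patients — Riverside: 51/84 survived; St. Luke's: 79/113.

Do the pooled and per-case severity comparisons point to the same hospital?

Critical: Riverside 56/288 = 19.4%, St. Luke's 89/279 = 31.9% → St. Luke's
Moderate: Riverside 34/41 = 82.9%, St. Luke's 15/17 = 88.2% → St. Luke's
Severe: Riverside 51/84 = 60.7%, St. Luke's 79/113 = 69.9% → St. Luke's
Overall: Riverside 141/413 = 34.1%, St. Luke's 183/409 = 44.7% → St. Luke's
St. Luke's wins overall and in every case group — no reversal.

Yes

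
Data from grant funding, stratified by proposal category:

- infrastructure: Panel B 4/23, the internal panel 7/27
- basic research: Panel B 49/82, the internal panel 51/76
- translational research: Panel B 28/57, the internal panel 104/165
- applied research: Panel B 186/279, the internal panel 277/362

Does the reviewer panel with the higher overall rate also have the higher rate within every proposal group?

Yes

Infrastructure: Panel B 4/23 = 17.4%, the internal panel 7/27 = 25.9% → the internal panel
Basic research: Panel B 49/82 = 59.8%, the internal panel 51/76 = 67.1% → the internal panel
Translational research: Panel B 28/57 = 49.1%, the internal panel 104/165 = 63.0% → the internal panel
Applied research: Panel B 186/279 = 66.7%, the internal panel 277/362 = 76.5% → the internal panel
Overall: Panel B 267/441 = 60.5%, the internal panel 439/630 = 69.7% → the internal panel
The internal panel wins overall and in every proposal group — no reversal.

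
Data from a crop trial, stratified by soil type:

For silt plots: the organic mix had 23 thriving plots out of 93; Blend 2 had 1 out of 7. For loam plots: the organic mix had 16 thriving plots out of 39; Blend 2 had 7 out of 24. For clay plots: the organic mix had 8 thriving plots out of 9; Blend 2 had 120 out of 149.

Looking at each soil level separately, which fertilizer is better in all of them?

Silt: the organic mix 23/93 = 24.7%, Blend 2 1/7 = 14.3% → the organic mix
Loam: the organic mix 16/39 = 41.0%, Blend 2 7/24 = 29.2% → the organic mix
Clay: the organic mix 8/9 = 88.9%, Blend 2 120/149 = 80.5% → the organic mix
The organic mix has the higher rate in all 3 groups.

the organic mix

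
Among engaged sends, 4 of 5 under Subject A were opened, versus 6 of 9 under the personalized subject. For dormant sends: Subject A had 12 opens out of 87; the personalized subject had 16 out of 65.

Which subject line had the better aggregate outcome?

Engaged: Subject A 4/5 = 80.0%, the personalized subject 6/9 = 66.7% → Subject A
Dormant: Subject A 12/87 = 13.8%, the personalized subject 16/65 = 24.6% → the personalized subject
Overall: Subject A 16/92 = 17.4%, the personalized subject 22/74 = 29.7% → the personalized subject
(Neither sweeps every recipient group, but the personalized subject has the higher pooled rate.)

the personalized subject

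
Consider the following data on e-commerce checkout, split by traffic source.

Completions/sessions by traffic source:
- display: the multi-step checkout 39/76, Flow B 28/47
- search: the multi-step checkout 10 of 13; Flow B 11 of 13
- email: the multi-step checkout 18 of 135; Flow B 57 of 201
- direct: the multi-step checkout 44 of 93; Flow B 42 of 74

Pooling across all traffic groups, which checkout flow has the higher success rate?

Flow B

Display: the multi-step checkout 39/76 = 51.3%, Flow B 28/47 = 59.6% → Flow B
Search: the multi-step checkout 10/13 = 76.9%, Flow B 11/13 = 84.6% → Flow B
Email: the multi-step checkout 18/135 = 13.3%, Flow B 57/201 = 28.4% → Flow B
Direct: the multi-step checkout 44/93 = 47.3%, Flow B 42/74 = 56.8% → Flow B
Overall: the multi-step checkout 111/317 = 35.0%, Flow B 138/335 = 41.2% → Flow B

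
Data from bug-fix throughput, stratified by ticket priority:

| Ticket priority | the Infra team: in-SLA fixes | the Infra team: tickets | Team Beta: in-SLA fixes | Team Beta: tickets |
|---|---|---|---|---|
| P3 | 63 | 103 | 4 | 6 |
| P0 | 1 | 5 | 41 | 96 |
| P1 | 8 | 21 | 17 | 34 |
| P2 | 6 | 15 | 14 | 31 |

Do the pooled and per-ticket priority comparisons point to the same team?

P3: the Infra team 63/103 = 61.2%, Team Beta 4/6 = 66.7% → Team Beta
P0: the Infra team 1/5 = 20.0%, Team Beta 41/96 = 42.7% → Team Beta
P1: the Infra team 8/21 = 38.1%, Team Beta 17/34 = 50.0% → Team Beta
P2: the Infra team 6/15 = 40.0%, Team Beta 14/31 = 45.2% → Team Beta
Overall: the Infra team 78/144 = 54.2%, Team Beta 76/167 = 45.5% → the Infra team
Team Beta wins each ticket group but the Infra team wins overall — the comparison reverses. Team Beta's tickets skew toward P0, which has a lower base rate.

No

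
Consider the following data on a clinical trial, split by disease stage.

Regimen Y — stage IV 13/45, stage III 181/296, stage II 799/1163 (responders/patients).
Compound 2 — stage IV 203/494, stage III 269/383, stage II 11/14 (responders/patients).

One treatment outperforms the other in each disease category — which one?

Stage IV: Regimen Y 13/45 = 28.9%, Compound 2 203/494 = 41.1% → Compound 2
Stage III: Regimen Y 181/296 = 61.1%, Compound 2 269/383 = 70.2% → Compound 2
Stage II: Regimen Y 799/1163 = 68.7%, Compound 2 11/14 = 78.6% → Compound 2
Compound 2 has the higher rate in all 3 groups.

Compound 2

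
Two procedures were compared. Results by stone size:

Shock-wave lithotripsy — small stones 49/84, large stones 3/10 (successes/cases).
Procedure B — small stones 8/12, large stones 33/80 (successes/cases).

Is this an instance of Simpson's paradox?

Yes

Small stones: shock-wave lithotripsy 49/84 = 58.3%, Procedure B 8/12 = 66.7% → Procedure B
Large stones: shock-wave lithotripsy 3/10 = 30.0%, Procedure B 33/80 = 41.2% → Procedure B
Overall: shock-wave lithotripsy 52/94 = 55.3%, Procedure B 41/92 = 44.6% → shock-wave lithotripsy
Procedure B wins each stone group but shock-wave lithotripsy wins overall — the comparison reverses. Procedure B's cases skew toward large stones, which has a lower base rate.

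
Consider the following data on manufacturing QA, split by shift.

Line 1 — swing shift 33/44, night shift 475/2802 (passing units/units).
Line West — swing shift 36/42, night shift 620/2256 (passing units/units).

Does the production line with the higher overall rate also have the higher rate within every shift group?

Swing shift: Line 1 33/44 = 75.0%, Line West 36/42 = 85.7% → Line West
Night shift: Line 1 475/2802 = 17.0%, Line West 620/2256 = 27.5% → Line West
Overall: Line 1 508/2846 = 17.8%, Line West 656/2298 = 28.5% → Line West
Line West wins overall and in every shift group — no reversal.

Yes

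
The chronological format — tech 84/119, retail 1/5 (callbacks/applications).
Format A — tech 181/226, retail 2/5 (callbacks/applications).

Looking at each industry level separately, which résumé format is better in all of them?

Format A

Tech: the chronological format 84/119 = 70.6%, Format A 181/226 = 80.1% → Format A
Retail: the chronological format 1/5 = 20.0%, Format A 2/5 = 40.0% → Format A
Format A has the higher rate in both groups.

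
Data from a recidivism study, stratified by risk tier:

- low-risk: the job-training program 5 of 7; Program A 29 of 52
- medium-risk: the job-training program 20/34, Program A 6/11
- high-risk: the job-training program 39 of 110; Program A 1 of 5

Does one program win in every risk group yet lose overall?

Yes

Low-risk: the job-training program 5/7 = 71.4%, Program A 29/52 = 55.8% → the job-training program
Medium-risk: the job-training program 20/34 = 58.8%, Program A 6/11 = 54.5% → the job-training program
High-risk: the job-training program 39/110 = 35.5%, Program A 1/5 = 20.0% → the job-training program
Overall: the job-training program 64/151 = 42.4%, Program A 36/68 = 52.9% → Program A
The job-training program wins each risk group but Program A wins overall — the comparison reverses. The job-training program's participants skew toward high-risk, which has a lower base rate.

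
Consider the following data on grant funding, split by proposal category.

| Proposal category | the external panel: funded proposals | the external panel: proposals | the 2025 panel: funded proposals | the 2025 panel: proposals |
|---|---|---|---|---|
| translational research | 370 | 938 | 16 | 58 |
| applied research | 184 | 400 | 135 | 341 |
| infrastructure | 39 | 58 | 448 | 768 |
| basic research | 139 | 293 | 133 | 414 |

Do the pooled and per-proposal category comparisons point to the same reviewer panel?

No

Translational research: the external panel 370/938 = 39.4%, the 2025 panel 16/58 = 27.6% → the external panel
Applied research: the external panel 184/400 = 46.0%, the 2025 panel 135/341 = 39.6% → the external panel
Infrastructure: the external panel 39/58 = 67.2%, the 2025 panel 448/768 = 58.3% → the external panel
Basic research: the external panel 139/293 = 47.4%, the 2025 panel 133/414 = 32.1% → the external panel
Overall: the external panel 732/1689 = 43.3%, the 2025 panel 732/1581 = 46.3% → the 2025 panel
The external panel wins each proposal group but the 2025 panel wins overall — the comparison reverses. The external panel's proposals skew toward translational research, which has a lower base rate.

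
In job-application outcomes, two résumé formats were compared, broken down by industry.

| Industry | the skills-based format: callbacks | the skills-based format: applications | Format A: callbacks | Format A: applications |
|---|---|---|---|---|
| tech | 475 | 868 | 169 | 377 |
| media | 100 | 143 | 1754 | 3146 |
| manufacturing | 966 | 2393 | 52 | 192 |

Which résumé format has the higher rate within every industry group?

Tech: the skills-based format 475/868 = 54.7%, Format A 169/377 = 44.8% → the skills-based format
Media: the skills-based format 100/143 = 69.9%, Format A 1754/3146 = 55.8% → the skills-based format
Manufacturing: the skills-based format 966/2393 = 40.4%, Format A 52/192 = 27.1% → the skills-based format
The skills-based format has the higher rate in all 3 groups.

the skills-based format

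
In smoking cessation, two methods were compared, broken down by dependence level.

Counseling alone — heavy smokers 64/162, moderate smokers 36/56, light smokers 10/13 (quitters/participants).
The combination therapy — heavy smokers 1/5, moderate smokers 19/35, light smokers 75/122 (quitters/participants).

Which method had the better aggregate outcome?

Heavy smokers: counseling alone 64/162 = 39.5%, the combination therapy 1/5 = 20.0% → counseling alone
Moderate smokers: counseling alone 36/56 = 64.3%, the combination therapy 19/35 = 54.3% → counseling alone
Light smokers: counseling alone 10/13 = 76.9%, the combination therapy 75/122 = 61.5% → counseling alone
Overall: counseling alone 110/231 = 47.6%, the combination therapy 95/162 = 58.6% → the combination therapy
(Counseling alone wins every dependence group but the combination therapy wins overall — counseling alone's participants skew toward the low-rate heavy smokers group.)

the combination therapy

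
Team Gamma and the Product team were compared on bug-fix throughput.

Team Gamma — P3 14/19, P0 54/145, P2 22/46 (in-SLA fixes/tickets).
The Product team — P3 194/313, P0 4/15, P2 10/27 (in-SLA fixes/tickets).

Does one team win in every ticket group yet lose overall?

P3: Team Gamma 14/19 = 73.7%, the Product team 194/313 = 62.0% → Team Gamma
P0: Team Gamma 54/145 = 37.2%, the Product team 4/15 = 26.7% → Team Gamma
P2: Team Gamma 22/46 = 47.8%, the Product team 10/27 = 37.0% → Team Gamma
Overall: Team Gamma 90/210 = 42.9%, the Product team 208/355 = 58.6% → the Product team
Team Gamma wins each ticket group but the Product team wins overall — the comparison reverses. Team Gamma's tickets skew toward P0, which has a lower base rate.

Yes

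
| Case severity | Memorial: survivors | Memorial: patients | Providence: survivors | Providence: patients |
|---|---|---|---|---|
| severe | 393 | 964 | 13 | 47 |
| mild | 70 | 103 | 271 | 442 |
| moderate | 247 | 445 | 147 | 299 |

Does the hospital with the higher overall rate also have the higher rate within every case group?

No

Severe: Memorial 393/964 = 40.8%, Providence 13/47 = 27.7% → Memorial
Mild: Memorial 70/103 = 68.0%, Providence 271/442 = 61.3% → Memorial
Moderate: Memorial 247/445 = 55.5%, Providence 147/299 = 49.2% → Memorial
Overall: Memorial 710/1512 = 47.0%, Providence 431/788 = 54.7% → Providence
Memorial wins each case group but Providence wins overall — the comparison reverses. Memorial's patients skew toward severe, which has a lower base rate.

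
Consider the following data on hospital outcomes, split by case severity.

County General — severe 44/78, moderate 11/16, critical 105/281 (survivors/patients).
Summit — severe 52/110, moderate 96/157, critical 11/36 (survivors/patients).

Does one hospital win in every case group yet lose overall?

Yes

Severe: County General 44/78 = 56.4%, Summit 52/110 = 47.3% → County General
Moderate: County General 11/16 = 68.8%, Summit 96/157 = 61.1% → County General
Critical: County General 105/281 = 37.4%, Summit 11/36 = 30.6% → County General
Overall: County General 160/375 = 42.7%, Summit 159/303 = 52.5% → Summit
County General wins each case group but Summit wins overall — the comparison reverses. County General's patients skew toward critical, which has a lower base rate.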